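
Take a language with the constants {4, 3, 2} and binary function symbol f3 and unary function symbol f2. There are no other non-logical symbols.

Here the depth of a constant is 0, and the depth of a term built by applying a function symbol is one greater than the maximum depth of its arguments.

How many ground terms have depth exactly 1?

Count level by level. With function symbols f3/2, f2/1, the terms of depth ≤ k are the 3 constants together with each function applied to depth-≤(k−1) tuples, so N_k = 3 + N_{k-1}^2 + N_{k-1}.
N_0 = 3
N_1 = 3 + 3^2 + 3 = 15
Terms of depth exactly 1: N_1 − N_0 = 15 − 3 = 12.

12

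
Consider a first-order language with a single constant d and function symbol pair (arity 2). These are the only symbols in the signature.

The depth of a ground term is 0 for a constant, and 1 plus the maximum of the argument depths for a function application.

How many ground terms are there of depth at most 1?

Write N_k for the number of ground terms of depth ≤ k. A term of depth ≤ k is either a constant or a function symbol applied to arguments of depth ≤ k−1, so N_k = 1 + N_{k-1}^2.
N_0 = 1
N_1 = 1 + 1^2 = 2

2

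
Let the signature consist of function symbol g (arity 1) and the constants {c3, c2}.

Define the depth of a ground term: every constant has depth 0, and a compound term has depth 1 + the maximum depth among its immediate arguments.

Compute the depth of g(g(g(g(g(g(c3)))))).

6

depth(g(c3)) = 1 + depth(c3) = 1 + 0 = 1
depth(g(g(c3))) = 1 + depth(g(c3)) = 1 + 1 = 2
depth(g(g(g(c3)))) = 1 + depth(g(g(c3))) = 1 + 2 = 3
depth(g(g(g(g(c3))))) = 1 + depth(g(g(g(c3)))) = 1 + 3 = 4
depth(g(g(g(g(g(c3)))))) = 1 + depth(g(g(g(g(c3))))) = 1 + 4 = 5
depth(g(g(g(g(g(g(c3))))))) = 1 + depth(g(g(g(g(g(c3)))))) = 1 + 5 = 6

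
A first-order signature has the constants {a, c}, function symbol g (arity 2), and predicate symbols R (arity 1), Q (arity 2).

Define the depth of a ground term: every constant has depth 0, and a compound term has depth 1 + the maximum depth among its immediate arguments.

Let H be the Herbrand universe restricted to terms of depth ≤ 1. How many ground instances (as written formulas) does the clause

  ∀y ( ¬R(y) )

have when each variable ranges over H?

6

Ground terms of depth ≤ 1:
  Count level by level. With function symbols g/2, the terms of depth ≤ k are the 2 constants together with each function applied to depth-≤(k−1) tuples, so N_k = 2 + N_{k-1}^2.
  N_0 = 2
  N_1 = 2 + 2^2 = 6
  Explicitly: a, c, g(a, a), g(a, c), g(c, a), g(c, c).
So there are 6 ground terms available for substitution.
The clause has 1 distinct variable (y), which appears in the body. In the free term algebra distinct substitutions yield syntactically distinct ground instances.
Number of ground instances = 6.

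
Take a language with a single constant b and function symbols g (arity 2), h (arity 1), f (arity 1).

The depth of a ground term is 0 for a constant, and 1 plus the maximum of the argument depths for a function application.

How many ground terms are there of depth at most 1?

4

If N_k denotes the number of depth-≤k ground terms, the 1 constant gives N_0 = 1, and each function symbol of arity r contributes N_{k-1}^r new terms at level k: N_k = 1 + N_{k-1}^2 + N_{k-1} + N_{k-1}.
N_0 = 1
N_1 = 1 + 1^2 + 1 + 1 = 4
Explicitly: b, g(b, b), h(b), f(b).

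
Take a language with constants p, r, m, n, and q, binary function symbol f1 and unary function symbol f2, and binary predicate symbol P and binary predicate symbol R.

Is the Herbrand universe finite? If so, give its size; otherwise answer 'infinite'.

The signature has at least one function symbol (f1, arity 2) and at least one constant (p).
Iterating f1 gives infinitely many distinct ground terms: p, f1(p, p), f1(f1(p, p), f1(p, p)), ...
So the Herbrand universe is infinite.

infinite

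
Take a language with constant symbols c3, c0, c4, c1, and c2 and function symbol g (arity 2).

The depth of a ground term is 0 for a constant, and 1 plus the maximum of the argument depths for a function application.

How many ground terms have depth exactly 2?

Write N_k for the number of ground terms of depth ≤ k. A term of depth ≤ k is either a constant or a function symbol applied to arguments of depth ≤ k−1, so N_k = 5 + N_{k-1}^2.
N_0 = 5
N_1 = 5 + 5^2 = 30
N_2 = 5 + 30^2 = 905
Terms of depth exactly 2: N_2 − N_1 = 905 − 30 = 875.

875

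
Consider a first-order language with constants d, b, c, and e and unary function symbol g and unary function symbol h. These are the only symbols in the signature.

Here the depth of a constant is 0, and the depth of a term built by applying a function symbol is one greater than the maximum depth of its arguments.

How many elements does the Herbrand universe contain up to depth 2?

Let N_k = |{terms of depth ≤ k}|. Then N_0 = 4 and N_k = 4 + N_{k-1} + N_{k-1} for k ≥ 1 (one summand per function symbol, arity giving the exponent).
N_0 = 4
N_1 = 4 + 4 + 4 = 12
N_2 = 4 + 12 + 12 = 28

28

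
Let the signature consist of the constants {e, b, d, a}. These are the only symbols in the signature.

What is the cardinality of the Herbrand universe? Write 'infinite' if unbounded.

There are no function symbols, so every ground term is one of the 4 constants.
The Herbrand universe is {e, b, d, a}, which is finite with 4 elements.

4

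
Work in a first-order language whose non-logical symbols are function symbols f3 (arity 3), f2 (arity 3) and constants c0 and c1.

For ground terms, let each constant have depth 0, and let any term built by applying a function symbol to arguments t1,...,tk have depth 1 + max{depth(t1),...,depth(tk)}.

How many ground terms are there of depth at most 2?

If N_k denotes the number of depth-≤k ground terms, the 2 constants give N_0 = 2, and each function symbol of arity r contributes N_{k-1}^r new terms at level k: N_k = 2 + N_{k-1}^3 + N_{k-1}^3.
N_0 = 2
N_1 = 2 + 2^3 + 2^3 = 18
N_2 = 2 + 18^3 + 18^3 = 11666

11666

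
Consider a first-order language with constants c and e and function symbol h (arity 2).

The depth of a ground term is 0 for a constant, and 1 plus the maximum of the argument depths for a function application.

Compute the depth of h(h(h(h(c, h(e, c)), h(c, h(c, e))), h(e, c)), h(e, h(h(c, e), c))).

5

depth(h(e, c)) = 1 + max(0, 0) = 1
depth(h(c, h(e, c))) = 1 + max(0, 1) = 2
depth(h(c, e)) = 1 + max(0, 0) = 1
depth(h(c, h(c, e))) = 1 + max(0, 1) = 2
depth(h(h(c, h(e, c)), h(c, h(c, e)))) = 1 + max(2, 2) = 3
depth(h(h(h(c, h(e, c)), h(c, h(c, e))), h(e, c))) = 1 + max(3, 1) = 4
depth(h(h(c, e), c)) = 1 + max(1, 0) = 2
depth(h(e, h(h(c, e), c))) = 1 + max(0, 2) = 3
depth(h(h(h(h(c, h(e, c)), h(c, h(c, e))), h(e, c)), h(e, h(h(c, e), c)))) = 1 + max(4, 3) = 5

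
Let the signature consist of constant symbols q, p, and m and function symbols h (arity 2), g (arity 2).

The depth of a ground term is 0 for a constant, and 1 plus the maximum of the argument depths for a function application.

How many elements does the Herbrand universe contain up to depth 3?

1566453

If N_k denotes the number of depth-≤k ground terms, the 3 constants give N_0 = 3, and each function symbol of arity r contributes N_{k-1}^r new terms at level k: N_k = 3 + N_{k-1}^2 + N_{k-1}^2.
N_0 = 3
N_1 = 3 + 3^2 + 3^2 = 21
N_2 = 3 + 21^2 + 21^2 = 885
N_3 = 3 + 885^2 + 885^2 = 1566453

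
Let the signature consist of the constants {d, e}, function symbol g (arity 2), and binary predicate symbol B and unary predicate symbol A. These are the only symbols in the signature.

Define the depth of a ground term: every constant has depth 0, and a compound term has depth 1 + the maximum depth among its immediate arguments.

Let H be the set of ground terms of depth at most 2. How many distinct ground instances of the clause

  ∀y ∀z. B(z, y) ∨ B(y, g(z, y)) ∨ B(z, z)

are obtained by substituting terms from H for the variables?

1444

Ground terms of depth ≤ 2:
  Let N_k count ground terms of depth at most k. Each non-constant term of depth ≤ k is some function symbol applied to depth-≤(k−1) arguments, giving N_k = 2 + N_{k-1}^2.
  N_0 = 2
  N_1 = 2 + 2^2 = 6
  N_2 = 2 + 6^2 = 38
So there are 38 ground terms available for substitution.
Each of y, z ranges independently over the available ground terms, and distinct assignments produce distinct instances.
Number of ground instances = 38^2 = 1444.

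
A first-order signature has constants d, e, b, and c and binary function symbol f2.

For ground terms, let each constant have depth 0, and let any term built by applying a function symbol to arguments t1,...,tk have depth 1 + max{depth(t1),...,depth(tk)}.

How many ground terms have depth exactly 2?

384

Let N_k = |{terms of depth ≤ k}|. Then N_0 = 4 and N_k = 4 + N_{k-1}^2 for k ≥ 1 (one summand per function symbol, arity giving the exponent).
N_0 = 4
N_1 = 4 + 4^2 = 20
N_2 = 4 + 20^2 = 404
Terms of depth exactly 2: N_2 − N_1 = 404 − 20 = 384.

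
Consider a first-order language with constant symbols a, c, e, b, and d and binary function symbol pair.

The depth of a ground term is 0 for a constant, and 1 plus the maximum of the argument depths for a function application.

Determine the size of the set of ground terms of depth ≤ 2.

If N_k denotes the number of depth-≤k ground terms, the 5 constants give N_0 = 5, and each function symbol of arity r contributes N_{k-1}^r new terms at level k: N_k = 5 + N_{k-1}^2.
N_0 = 5
N_1 = 5 + 5^2 = 30
N_2 = 5 + 30^2 = 905

905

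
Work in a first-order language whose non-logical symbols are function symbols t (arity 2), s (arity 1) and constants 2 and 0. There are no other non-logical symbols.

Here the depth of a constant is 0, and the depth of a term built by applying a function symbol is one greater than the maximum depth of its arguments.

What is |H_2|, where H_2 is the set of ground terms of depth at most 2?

74

Write N_k for the number of ground terms of depth ≤ k. A term of depth ≤ k is either a constant or a function symbol applied to arguments of depth ≤ k−1, so N_k = 2 + N_{k-1}^2 + N_{k-1}.
N_0 = 2
N_1 = 2 + 2^2 + 2 = 8
N_2 = 2 + 8^2 + 8 = 74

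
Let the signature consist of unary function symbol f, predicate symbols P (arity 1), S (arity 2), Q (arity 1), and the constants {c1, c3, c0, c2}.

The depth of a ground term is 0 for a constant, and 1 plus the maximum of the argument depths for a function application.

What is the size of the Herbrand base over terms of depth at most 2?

168

First count ground terms of depth ≤ 2.
Let N_k = |{terms of depth ≤ k}|. Then N_0 = 4 and N_k = 4 + N_{k-1} for k ≥ 1 (one summand per function symbol, arity giving the exponent).
N_0 = 4
N_1 = 4 + 4 = 8
N_2 = 4 + 8 = 12
Explicitly: c1, c3, c0, c2, f(c1), f(c3), f(c0), f(c2), f(f(c1)), f(f(c3)), f(f(c0)), f(f(c2)).
So |H| = 12.
Ground atoms are formed by filling each argument slot of a predicate with a term from H, so an r-ary predicate gives |H|^r atoms:
  P: 12;  S: 12^2 = 144;  Q: 12
Total ground atoms: 12 + 144 + 12 = 168.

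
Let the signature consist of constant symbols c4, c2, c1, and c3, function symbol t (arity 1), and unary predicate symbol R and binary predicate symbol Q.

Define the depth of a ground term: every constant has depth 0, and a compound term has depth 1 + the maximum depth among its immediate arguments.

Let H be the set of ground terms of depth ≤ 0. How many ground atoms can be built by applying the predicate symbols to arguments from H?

First count ground terms of depth ≤ 0.
Count level by level. With function symbols t/1, the terms of depth ≤ k are the 4 constants together with each function applied to depth-≤(k−1) tuples, so N_k = 4 + N_{k-1}.
N_0 = 4
So |H| = 4.
A ground atom is a predicate applied to a tuple of terms from H, so the count is the sum over predicates of |H|^arity:
  R: 4;  Q: 4^2 = 16
Total ground atoms: 4 + 16 = 20.

20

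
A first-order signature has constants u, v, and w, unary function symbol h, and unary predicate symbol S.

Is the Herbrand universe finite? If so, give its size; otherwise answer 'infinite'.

infinite

The signature has at least one function symbol (h, arity 1) and at least one constant (u).
Iterating h gives infinitely many distinct ground terms: u, h(u), h(h(u)), ...
So the Herbrand universe is infinite.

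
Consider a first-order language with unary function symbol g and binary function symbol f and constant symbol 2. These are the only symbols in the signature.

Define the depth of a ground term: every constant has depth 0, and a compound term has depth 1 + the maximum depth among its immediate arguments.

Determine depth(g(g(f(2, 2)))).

3

depth(f(2, 2)) = 1 + max(0, 0) = 1
depth(g(f(2, 2))) = 1 + depth(f(2, 2)) = 1 + 1 = 2
depth(g(g(f(2, 2)))) = 1 + depth(g(f(2, 2))) = 1 + 2 = 3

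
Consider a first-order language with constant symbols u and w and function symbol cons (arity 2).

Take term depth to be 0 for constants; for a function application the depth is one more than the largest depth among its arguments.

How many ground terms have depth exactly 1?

4

Let N_k count ground terms of depth at most k. Each non-constant term of depth ≤ k is some function symbol applied to depth-≤(k−1) arguments, giving N_k = 2 + N_{k-1}^2.
N_0 = 2
N_1 = 2 + 2^2 = 6
Terms of depth exactly 1: N_1 − N_0 = 6 − 2 = 4.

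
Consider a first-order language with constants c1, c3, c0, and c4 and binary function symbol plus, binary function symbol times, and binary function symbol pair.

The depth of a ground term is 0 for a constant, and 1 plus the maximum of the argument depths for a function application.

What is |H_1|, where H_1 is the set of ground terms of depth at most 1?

Let N_k = |{terms of depth ≤ k}|. Then N_0 = 4 and N_k = 4 + N_{k-1}^2 + N_{k-1}^2 + N_{k-1}^2 for k ≥ 1 (one summand per function symbol, arity giving the exponent).
N_0 = 4
N_1 = 4 + 4^2 + 4^2 + 4^2 = 52

52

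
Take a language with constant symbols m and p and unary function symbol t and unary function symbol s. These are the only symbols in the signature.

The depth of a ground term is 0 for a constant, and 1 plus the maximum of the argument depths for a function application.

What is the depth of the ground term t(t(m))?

2

depth(t(m)) = 1 + depth(m) = 1 + 0 = 1
depth(t(t(m))) = 1 + depth(t(m)) = 1 + 1 = 2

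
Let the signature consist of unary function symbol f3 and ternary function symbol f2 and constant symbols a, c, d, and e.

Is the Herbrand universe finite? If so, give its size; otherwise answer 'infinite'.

infinite

The signature has at least one function symbol (f3, arity 1) and at least one constant (a).
Iterating f3 gives infinitely many distinct ground terms: a, f3(a), f3(f3(a)), ...
So the Herbrand universe is infinite.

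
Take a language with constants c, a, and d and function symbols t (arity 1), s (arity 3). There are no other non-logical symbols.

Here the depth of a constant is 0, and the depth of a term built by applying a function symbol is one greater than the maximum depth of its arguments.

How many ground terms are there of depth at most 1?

33

Write N_k for the number of ground terms of depth ≤ k. A term of depth ≤ k is either a constant or a function symbol applied to arguments of depth ≤ k−1, so N_k = 3 + N_{k-1} + N_{k-1}^3.
N_0 = 3
N_1 = 3 + 3 + 3^3 = 33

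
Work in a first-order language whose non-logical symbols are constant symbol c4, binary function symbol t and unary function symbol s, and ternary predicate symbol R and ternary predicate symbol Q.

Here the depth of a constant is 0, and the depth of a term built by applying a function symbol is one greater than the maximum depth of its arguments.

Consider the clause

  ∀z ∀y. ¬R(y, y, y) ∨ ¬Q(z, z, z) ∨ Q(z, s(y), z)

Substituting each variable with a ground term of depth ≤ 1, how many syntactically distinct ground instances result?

9

Ground terms of depth ≤ 1:
  Count level by level. With function symbols t/2, s/1, the terms of depth ≤ k are the 1 constant together with each function applied to depth-≤(k−1) tuples, so N_k = 1 + N_{k-1}^2 + N_{k-1}.
  N_0 = 1
  N_1 = 1 + 1^2 + 1 = 3
So there are 3 ground terms available for substitution.
The body mentions every one of the 2 quantified variables; since ground terms form a free algebra, no two substitutions collapse to the same formula.
Number of ground instances = 3^2 = 9.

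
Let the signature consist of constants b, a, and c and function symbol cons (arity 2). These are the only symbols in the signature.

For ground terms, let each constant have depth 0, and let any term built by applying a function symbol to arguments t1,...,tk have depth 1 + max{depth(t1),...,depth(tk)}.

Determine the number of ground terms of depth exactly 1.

9

Count level by level. With function symbols cons/2, the terms of depth ≤ k are the 3 constants together with each function applied to depth-≤(k−1) tuples, so N_k = 3 + N_{k-1}^2.
N_0 = 3
N_1 = 3 + 3^2 = 12
Terms of depth exactly 1: N_1 − N_0 = 12 − 3 = 9.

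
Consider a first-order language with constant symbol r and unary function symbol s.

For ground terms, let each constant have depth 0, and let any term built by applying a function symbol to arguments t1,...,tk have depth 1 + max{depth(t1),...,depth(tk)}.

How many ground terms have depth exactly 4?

Count level by level. With function symbols s/1, the terms of depth ≤ k are the 1 constant together with each function applied to depth-≤(k−1) tuples, so N_k = 1 + N_{k-1}.
N_0 = 1
N_1 = 1 + 1 = 2
N_2 = 1 + 2 = 3
N_3 = 1 + 3 = 4
N_4 = 1 + 4 = 5
Terms of depth exactly 4: N_4 − N_3 = 5 − 4 = 1.

1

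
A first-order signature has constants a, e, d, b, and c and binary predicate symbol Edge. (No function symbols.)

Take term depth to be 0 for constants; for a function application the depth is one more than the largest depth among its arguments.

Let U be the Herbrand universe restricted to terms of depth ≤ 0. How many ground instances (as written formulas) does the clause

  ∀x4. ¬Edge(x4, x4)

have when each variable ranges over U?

5

Ground terms of depth ≤ 0:
  With no function symbols every ground term is a constant, so there are exactly 5 ground terms at every depth bound.
  N_0 = 5
So there are 5 ground terms available for substitution.
The clause has 1 distinct variable (x4), which appears in the body. In the free term algebra distinct substitutions yield syntactically distinct ground instances.
Number of ground instances = 5.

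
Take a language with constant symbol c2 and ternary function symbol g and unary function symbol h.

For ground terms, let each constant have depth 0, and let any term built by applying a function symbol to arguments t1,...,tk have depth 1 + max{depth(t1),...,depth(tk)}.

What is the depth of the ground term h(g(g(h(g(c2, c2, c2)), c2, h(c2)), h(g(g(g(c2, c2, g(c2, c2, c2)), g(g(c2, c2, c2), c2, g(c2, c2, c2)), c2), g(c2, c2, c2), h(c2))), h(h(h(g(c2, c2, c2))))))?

7

depth(g(c2, c2, c2)) = 1 + max(0, 0, 0) = 1
depth(h(g(c2, c2, c2))) = 1 + depth(g(c2, c2, c2)) = 1 + 1 = 2
depth(h(c2)) = 1 + depth(c2) = 1 + 0 = 1
depth(g(h(g(c2, c2, c2)), c2, h(c2))) = 1 + max(2, 0, 1) = 3
depth(g(c2, c2, g(c2, c2, c2))) = 1 + max(0, 0, 1) = 2
depth(g(g(c2, c2, c2), c2, g(c2, c2, c2))) = 1 + max(1, 0, 1) = 2
depth(g(g(c2, c2, g(c2, c2, c2)), g(g(c2, c2, c2), c2, g(c2, c2, c2)), c2)) = 1 + max(2, 2, 0) = 3
depth(g(g(g(c2, c2, g(c2, c2, c2)), g(g(c2, c2, c2), c2, g(c2, c2, c2)), c2), g(c2, c2, c2), h(c2))) = 1 + max(3, 1, 1) = 4
depth(h(g(g(g(c2, c2, g(c2, c2, c2)), g(g(c2, c2, c2), c2, g(c2, c2, c2)), c2), g(c2, c2, c2), h(c2)))) = 1 + depth(g(g(g(c2, c2, g(c2, c2, c2)), g(g(c2, c2, c2), c2, g(c2, c2, c2)), c2), g(c2, c2, c2), h(c2))) = 1 + 4 = 5
depth(h(h(g(c2, c2, c2)))) = 1 + depth(h(g(c2, c2, c2))) = 1 + 2 = 3
depth(h(h(h(g(c2, c2, c2))))) = 1 + depth(h(h(g(c2, c2, c2)))) = 1 + 3 = 4
depth(g(g(h(g(c2, c2, c2)), c2, h(c2)), h(g(g(g(c2, c2, g(c2, c2, c2)), g(g(c2, c2, c2), c2, g(c2, c2, c2)), c2), g(c2, c2, c2), h(c2))), h(h(h(g(c2, c2, c2)))))) = 1 + max(3, 5, 4) = 6
depth(h(g(g(h(g(c2, c2, c2)), c2, h(c2)), h(g(g(g(c2, c2, g(c2, c2, c2)), g(g(c2, c2, c2), c2, g(c2, c2, c2)), c2), g(c2, c2, c2), h(c2))), h(h(h(g(c2, c2, c2))))))) = 1 + depth(g(g(h(g(c2, c2, c2)), c2, h(c2)), h(g(g(g(c2, c2, g(c2, c2, c2)), g(g(c2, c2, c2), c2, g(c2, c2, c2)), c2), g(c2, c2, c2), h(c2))), h(h(h(g(c2, c2, c2)))))) = 1 + 6 = 7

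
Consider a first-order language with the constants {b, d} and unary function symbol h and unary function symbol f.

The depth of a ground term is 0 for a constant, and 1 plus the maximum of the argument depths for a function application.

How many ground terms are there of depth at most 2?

Count level by level. With function symbols h/1, f/1, the terms of depth ≤ k are the 2 constants together with each function applied to depth-≤(k−1) tuples, so N_k = 2 + N_{k-1} + N_{k-1}.
N_0 = 2
N_1 = 2 + 2 + 2 = 6
N_2 = 2 + 6 + 6 = 14

14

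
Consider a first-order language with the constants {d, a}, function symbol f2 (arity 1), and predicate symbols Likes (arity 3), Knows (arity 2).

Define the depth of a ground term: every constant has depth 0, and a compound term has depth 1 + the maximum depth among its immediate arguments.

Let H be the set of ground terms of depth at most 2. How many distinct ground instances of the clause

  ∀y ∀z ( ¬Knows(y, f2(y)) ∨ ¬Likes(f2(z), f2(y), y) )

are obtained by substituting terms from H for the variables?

Ground terms of depth ≤ 2:
  Count level by level. With function symbols f2/1, the terms of depth ≤ k are the 2 constants together with each function applied to depth-≤(k−1) tuples, so N_k = 2 + N_{k-1}.
  N_0 = 2
  N_1 = 2 + 2 = 4
  N_2 = 2 + 4 = 6
  Explicitly: d, a, f2(d), f2(a), f2(f2(d)), f2(f2(a)).
So there are 6 ground terms available for substitution.
The body mentions every one of the 2 quantified variables; since ground terms form a free algebra, no two substitutions collapse to the same formula.
Number of ground instances = 6^2 = 36.

36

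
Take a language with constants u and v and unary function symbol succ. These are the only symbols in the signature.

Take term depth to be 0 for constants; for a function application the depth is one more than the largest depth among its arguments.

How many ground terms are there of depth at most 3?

Let N_k count ground terms of depth at most k. Each non-constant term of depth ≤ k is some function symbol applied to depth-≤(k−1) arguments, giving N_k = 2 + N_{k-1}.
N_0 = 2
N_1 = 2 + 2 = 4
N_2 = 2 + 4 = 6
N_3 = 2 + 6 = 8
Explicitly: u, v, succ(u), succ(v), succ(succ(u)), succ(succ(v)), succ(succ(succ(u))), succ(succ(succ(v))).

8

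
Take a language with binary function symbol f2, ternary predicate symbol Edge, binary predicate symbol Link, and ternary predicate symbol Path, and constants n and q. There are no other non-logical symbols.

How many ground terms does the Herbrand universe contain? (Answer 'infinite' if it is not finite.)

The signature has at least one function symbol (f2, arity 2) and at least one constant (n).
Iterating f2 gives infinitely many distinct ground terms: n, f2(n, n), f2(f2(n, n), f2(n, n)), ...
So the Herbrand universe is infinite.

infinite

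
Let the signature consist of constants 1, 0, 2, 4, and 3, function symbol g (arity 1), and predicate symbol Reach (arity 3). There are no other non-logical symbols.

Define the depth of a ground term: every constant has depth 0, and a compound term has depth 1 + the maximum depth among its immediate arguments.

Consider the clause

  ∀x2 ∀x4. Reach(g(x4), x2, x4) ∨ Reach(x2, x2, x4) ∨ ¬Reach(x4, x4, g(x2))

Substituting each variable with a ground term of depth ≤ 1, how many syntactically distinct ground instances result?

Ground terms of depth ≤ 1:
  Count level by level. With function symbols g/1, the terms of depth ≤ k are the 5 constants together with each function applied to depth-≤(k−1) tuples, so N_k = 5 + N_{k-1}.
  N_0 = 5
  N_1 = 5 + 5 = 10
  Explicitly: 1, 0, 2, 4, 3, g(1), g(0), g(2), g(4), g(3).
So there are 10 ground terms available for substitution.
Each of x2, x4 ranges independently over the available ground terms, and distinct assignments produce distinct instances.
Number of ground instances = 10^2 = 100.

100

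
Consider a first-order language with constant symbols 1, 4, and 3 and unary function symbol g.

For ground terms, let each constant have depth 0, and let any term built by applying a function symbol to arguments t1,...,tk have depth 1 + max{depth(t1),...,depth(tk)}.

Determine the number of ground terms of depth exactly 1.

3

Write N_k for the number of ground terms of depth ≤ k. A term of depth ≤ k is either a constant or a function symbol applied to arguments of depth ≤ k−1, so N_k = 3 + N_{k-1}.
N_0 = 3
N_1 = 3 + 3 = 6
Terms of depth exactly 1: N_1 − N_0 = 6 − 3 = 3.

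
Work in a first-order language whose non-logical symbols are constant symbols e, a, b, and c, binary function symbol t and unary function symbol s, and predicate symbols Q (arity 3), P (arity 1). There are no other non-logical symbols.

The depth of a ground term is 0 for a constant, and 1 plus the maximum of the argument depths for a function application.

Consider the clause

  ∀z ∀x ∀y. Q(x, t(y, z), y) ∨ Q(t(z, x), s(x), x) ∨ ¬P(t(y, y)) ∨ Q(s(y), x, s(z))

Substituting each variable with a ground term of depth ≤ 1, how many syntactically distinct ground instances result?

13824

Ground terms of depth ≤ 1:
  Let N_k = |{terms of depth ≤ k}|. Then N_0 = 4 and N_k = 4 + N_{k-1}^2 + N_{k-1} for k ≥ 1 (one summand per function symbol, arity giving the exponent).
  N_0 = 4
  N_1 = 4 + 4^2 + 4 = 24
So there are 24 ground terms available for substitution.
There are 3 variables to instantiate (z, x, y), each occurring in at least one literal, so different choices give different ground instances.
Number of ground instances = 24^3 = 13824.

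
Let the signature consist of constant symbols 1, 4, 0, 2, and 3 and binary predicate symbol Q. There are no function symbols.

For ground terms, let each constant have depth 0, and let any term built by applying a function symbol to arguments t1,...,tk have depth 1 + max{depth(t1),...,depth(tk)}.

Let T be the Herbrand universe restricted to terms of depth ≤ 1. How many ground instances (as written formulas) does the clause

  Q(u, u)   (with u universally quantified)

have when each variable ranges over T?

Ground terms of depth ≤ 1:
  With no function symbols every ground term is a constant, so there are exactly 5 ground terms at every depth bound.
  N_0 = 5
  N_1 = 5
  Explicitly: 1, 4, 0, 2, 3.
So there are 5 ground terms available for substitution.
There is 1 variable to instantiate (u),  occurring in at least one literal, so different choices give different ground instances.
Number of ground instances = 5.

5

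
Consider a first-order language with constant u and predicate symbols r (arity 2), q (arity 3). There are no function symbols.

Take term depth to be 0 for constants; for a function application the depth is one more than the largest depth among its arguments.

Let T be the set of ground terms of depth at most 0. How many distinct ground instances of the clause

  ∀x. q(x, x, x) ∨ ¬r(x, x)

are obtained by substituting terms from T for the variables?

1

Ground terms of depth ≤ 0:
  With no function symbols every ground term is a constant, so there is exactly 1 ground term at every depth bound.
  N_0 = 1
  Explicitly: u.
So there is exactly 1 ground term available for substitution.
The body mentions the single quantified variable x; since ground terms form a free algebra, no two substitutions collapse to the same formula.
Number of ground instances = 1.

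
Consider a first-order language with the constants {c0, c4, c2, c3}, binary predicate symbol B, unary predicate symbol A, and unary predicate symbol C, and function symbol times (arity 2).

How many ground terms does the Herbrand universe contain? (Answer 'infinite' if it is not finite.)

infinite

The signature has at least one function symbol (times, arity 2) and at least one constant (c0).
Iterating times gives infinitely many distinct ground terms: c0, times(c0, c0), times(times(c0, c0), times(c0, c0)), ...
So the Herbrand universe is infinite.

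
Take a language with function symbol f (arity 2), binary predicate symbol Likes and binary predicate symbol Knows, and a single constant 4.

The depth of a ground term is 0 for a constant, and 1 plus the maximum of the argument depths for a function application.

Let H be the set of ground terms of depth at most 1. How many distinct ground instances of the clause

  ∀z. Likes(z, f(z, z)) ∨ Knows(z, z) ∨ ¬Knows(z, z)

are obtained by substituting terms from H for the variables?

2

Ground terms of depth ≤ 1:
  Let N_k count ground terms of depth at most k. Each non-constant term of depth ≤ k is some function symbol applied to depth-≤(k−1) arguments, giving N_k = 1 + N_{k-1}^2.
  N_0 = 1
  N_1 = 1 + 1^2 = 2
  Explicitly: 4, f(4, 4).
So there are 2 ground terms available for substitution.
The body mentions the single quantified variable z; since ground terms form a free algebra, no two substitutions collapse to the same formula.
Number of ground instances = 2.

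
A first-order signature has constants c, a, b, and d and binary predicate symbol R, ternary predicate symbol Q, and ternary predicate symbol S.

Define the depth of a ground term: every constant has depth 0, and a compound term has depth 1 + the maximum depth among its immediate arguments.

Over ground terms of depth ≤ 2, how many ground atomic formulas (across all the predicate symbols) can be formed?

First count ground terms of depth ≤ 2.
With no function symbols every ground term is a constant, so there are exactly 4 ground terms at every depth bound.
N_0 = 4
N_1 = 4
N_2 = 4
So |H| = 4.
Each predicate of arity r yields |H|^r ground atoms (one per choice of an r-tuple from H):
  R: 4^2 = 16;  Q: 4^3 = 64;  S: 4^3 = 64
Total ground atoms: 16 + 64 + 64 = 144.

144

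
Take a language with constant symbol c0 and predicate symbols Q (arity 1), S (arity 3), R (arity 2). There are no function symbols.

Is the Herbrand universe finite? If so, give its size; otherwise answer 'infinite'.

There are no function symbols, so the only ground term is the single constant.
The Herbrand universe is {c0}, finite with 1 element.

1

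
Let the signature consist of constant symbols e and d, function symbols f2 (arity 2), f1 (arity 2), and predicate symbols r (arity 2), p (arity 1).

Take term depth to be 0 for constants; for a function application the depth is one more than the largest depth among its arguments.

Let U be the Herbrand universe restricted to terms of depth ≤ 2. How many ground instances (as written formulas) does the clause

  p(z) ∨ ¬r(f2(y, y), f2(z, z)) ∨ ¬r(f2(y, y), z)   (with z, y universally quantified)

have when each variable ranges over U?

40804

Ground terms of depth ≤ 2:
  Let N_k count ground terms of depth at most k. Each non-constant term of depth ≤ k is some function symbol applied to depth-≤(k−1) arguments, giving N_k = 2 + N_{k-1}^2 + N_{k-1}^2.
  N_0 = 2
  N_1 = 2 + 2^2 + 2^2 = 10
  N_2 = 2 + 10^2 + 10^2 = 202
So there are 202 ground terms available for substitution.
The clause has 2 distinct variables (z, y), each appearing in the body. In the free term algebra distinct substitutions yield syntactically distinct ground instances.
Number of ground instances = 202^2 = 40804.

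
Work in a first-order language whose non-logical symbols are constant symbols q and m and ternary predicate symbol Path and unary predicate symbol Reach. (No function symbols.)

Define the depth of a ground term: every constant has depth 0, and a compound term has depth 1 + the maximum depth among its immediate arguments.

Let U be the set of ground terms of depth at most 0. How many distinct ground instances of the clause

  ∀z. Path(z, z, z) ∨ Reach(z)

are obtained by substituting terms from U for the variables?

Ground terms of depth ≤ 0:
  With no function symbols every ground term is a constant, so there are exactly 2 ground terms at every depth bound.
  N_0 = 2
  Explicitly: q, m.
So there are 2 ground terms available for substitution.
The variable z ranges independently over the available ground terms, and distinct assignments produce distinct instances.
Number of ground instances = 2.

2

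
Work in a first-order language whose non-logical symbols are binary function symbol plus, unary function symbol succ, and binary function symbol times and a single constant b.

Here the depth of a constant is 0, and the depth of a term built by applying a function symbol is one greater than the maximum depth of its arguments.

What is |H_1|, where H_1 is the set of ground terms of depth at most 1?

Count level by level. With function symbols plus/2, succ/1, times/2, the terms of depth ≤ k are the 1 constant together with each function applied to depth-≤(k−1) tuples, so N_k = 1 + N_{k-1}^2 + N_{k-1} + N_{k-1}^2.
N_0 = 1
N_1 = 1 + 1^2 + 1 + 1^2 = 4

4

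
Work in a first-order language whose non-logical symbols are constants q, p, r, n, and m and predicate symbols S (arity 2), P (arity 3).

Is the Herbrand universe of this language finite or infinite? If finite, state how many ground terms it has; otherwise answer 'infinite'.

5

There are no function symbols, so every ground term is one of the 5 constants.
The Herbrand universe is {q, p, r, n, m}, which is finite with 5 elements.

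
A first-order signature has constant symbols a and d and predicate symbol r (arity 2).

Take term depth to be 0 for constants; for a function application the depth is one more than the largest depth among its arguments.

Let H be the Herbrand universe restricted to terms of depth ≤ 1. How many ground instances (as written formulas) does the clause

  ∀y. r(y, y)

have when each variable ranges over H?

2

Ground terms of depth ≤ 1:
  With no function symbols every ground term is a constant, so there are exactly 2 ground terms at every depth bound.
  N_0 = 2
  N_1 = 2
So there are 2 ground terms available for substitution.
The variable y ranges independently over the available ground terms, and distinct assignments produce distinct instances.
Number of ground instances = 2.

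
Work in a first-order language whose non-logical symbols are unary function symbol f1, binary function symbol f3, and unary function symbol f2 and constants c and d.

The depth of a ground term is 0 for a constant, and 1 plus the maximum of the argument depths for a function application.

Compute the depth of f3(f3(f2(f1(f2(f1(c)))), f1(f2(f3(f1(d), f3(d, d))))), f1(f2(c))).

depth(f1(c)) = 1 + depth(c) = 1 + 0 = 1
depth(f2(f1(c))) = 1 + depth(f1(c)) = 1 + 1 = 2
depth(f1(f2(f1(c)))) = 1 + depth(f2(f1(c))) = 1 + 2 = 3
depth(f2(f1(f2(f1(c))))) = 1 + depth(f1(f2(f1(c)))) = 1 + 3 = 4
depth(f1(d)) = 1 + depth(d) = 1 + 0 = 1
depth(f3(d, d)) = 1 + max(0, 0) = 1
depth(f3(f1(d), f3(d, d))) = 1 + max(1, 1) = 2
depth(f2(f3(f1(d), f3(d, d)))) = 1 + depth(f3(f1(d), f3(d, d))) = 1 + 2 = 3
depth(f1(f2(f3(f1(d), f3(d, d))))) = 1 + depth(f2(f3(f1(d), f3(d, d)))) = 1 + 3 = 4
depth(f3(f2(f1(f2(f1(c)))), f1(f2(f3(f1(d), f3(d, d)))))) = 1 + max(4, 4) = 5
depth(f2(c)) = 1 + depth(c) = 1 + 0 = 1
depth(f1(f2(c))) = 1 + depth(f2(c)) = 1 + 1 = 2
depth(f3(f3(f2(f1(f2(f1(c)))), f1(f2(f3(f1(d), f3(d, d))))), f1(f2(c)))) = 1 + max(5, 2) = 6

6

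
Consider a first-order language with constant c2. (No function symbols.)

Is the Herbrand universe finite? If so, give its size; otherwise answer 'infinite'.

There are no function symbols, so the only ground term is the single constant.
The Herbrand universe is {c2}, finite with 1 element.

1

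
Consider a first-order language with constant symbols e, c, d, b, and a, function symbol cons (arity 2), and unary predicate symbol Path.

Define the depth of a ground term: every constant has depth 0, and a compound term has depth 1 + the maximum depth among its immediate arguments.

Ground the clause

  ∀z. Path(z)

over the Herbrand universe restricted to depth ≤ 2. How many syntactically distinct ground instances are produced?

Ground terms of depth ≤ 2:
  Count level by level. With function symbols cons/2, the terms of depth ≤ k are the 5 constants together with each function applied to depth-≤(k−1) tuples, so N_k = 5 + N_{k-1}^2.
  N_0 = 5
  N_1 = 5 + 5^2 = 30
  N_2 = 5 + 30^2 = 905
So there are 905 ground terms available for substitution.
There is 1 variable to instantiate (z),  occurring in at least one literal, so different choices give different ground instances.
Number of ground instances = 905.

905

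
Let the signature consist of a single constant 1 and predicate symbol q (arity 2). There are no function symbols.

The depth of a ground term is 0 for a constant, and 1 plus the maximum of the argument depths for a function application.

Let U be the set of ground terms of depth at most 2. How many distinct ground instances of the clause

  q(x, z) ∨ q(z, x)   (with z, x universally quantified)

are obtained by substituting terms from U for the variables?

1

Ground terms of depth ≤ 2:
  With no function symbols every ground term is a constant, so there is exactly 1 ground term at every depth bound.
  N_0 = 1
  N_1 = 1
  N_2 = 1
  Explicitly: 1.
So there is exactly 1 ground term available for substitution.
Each of z, x ranges independently over the available ground terms, and distinct assignments produce distinct instances.
Number of ground instances = 1^2 = 1.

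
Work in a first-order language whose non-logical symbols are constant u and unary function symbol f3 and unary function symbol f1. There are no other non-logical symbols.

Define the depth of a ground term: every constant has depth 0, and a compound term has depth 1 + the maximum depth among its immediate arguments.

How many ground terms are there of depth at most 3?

Count level by level. With function symbols f3/1, f1/1, the terms of depth ≤ k are the 1 constant together with each function applied to depth-≤(k−1) tuples, so N_k = 1 + N_{k-1} + N_{k-1}.
N_0 = 1
N_1 = 1 + 1 + 1 = 3
N_2 = 1 + 3 + 3 = 7
N_3 = 1 + 7 + 7 = 15

15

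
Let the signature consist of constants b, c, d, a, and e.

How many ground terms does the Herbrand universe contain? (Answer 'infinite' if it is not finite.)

5

There are no function symbols, so every ground term is one of the 5 constants.
The Herbrand universe is {b, c, d, a, e}, which is finite with 5 elements.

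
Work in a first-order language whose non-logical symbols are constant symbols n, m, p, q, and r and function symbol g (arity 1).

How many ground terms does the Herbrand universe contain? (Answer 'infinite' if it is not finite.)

infinite

The signature has at least one function symbol (g, arity 1) and at least one constant (n).
Iterating g gives infinitely many distinct ground terms: n, g(n), g(g(n)), ...
So the Herbrand universe is infinite.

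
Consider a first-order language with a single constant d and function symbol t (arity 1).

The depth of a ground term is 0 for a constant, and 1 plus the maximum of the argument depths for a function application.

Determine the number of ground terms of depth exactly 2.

If N_k denotes the number of depth-≤k ground terms, the 1 constant gives N_0 = 1, and each function symbol of arity r contributes N_{k-1}^r new terms at level k: N_k = 1 + N_{k-1}.
N_0 = 1
N_1 = 1 + 1 = 2
N_2 = 1 + 2 = 3
Terms of depth exactly 2: N_2 − N_1 = 3 − 2 = 1.

1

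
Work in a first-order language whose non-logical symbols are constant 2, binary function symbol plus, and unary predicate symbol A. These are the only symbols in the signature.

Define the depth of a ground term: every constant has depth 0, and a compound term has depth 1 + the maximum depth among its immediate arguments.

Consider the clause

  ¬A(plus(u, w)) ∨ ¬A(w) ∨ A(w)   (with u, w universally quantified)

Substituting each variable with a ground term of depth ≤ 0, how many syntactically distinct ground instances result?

Ground terms of depth ≤ 0:
  Let N_k count ground terms of depth at most k. Each non-constant term of depth ≤ k is some function symbol applied to depth-≤(k−1) arguments, giving N_k = 1 + N_{k-1}^2.
  N_0 = 1
  Explicitly: 2.
So there is exactly 1 ground term available for substitution.
The body mentions every one of the 2 quantified variables; since ground terms form a free algebra, no two substitutions collapse to the same formula.
Number of ground instances = 1^2 = 1.

1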